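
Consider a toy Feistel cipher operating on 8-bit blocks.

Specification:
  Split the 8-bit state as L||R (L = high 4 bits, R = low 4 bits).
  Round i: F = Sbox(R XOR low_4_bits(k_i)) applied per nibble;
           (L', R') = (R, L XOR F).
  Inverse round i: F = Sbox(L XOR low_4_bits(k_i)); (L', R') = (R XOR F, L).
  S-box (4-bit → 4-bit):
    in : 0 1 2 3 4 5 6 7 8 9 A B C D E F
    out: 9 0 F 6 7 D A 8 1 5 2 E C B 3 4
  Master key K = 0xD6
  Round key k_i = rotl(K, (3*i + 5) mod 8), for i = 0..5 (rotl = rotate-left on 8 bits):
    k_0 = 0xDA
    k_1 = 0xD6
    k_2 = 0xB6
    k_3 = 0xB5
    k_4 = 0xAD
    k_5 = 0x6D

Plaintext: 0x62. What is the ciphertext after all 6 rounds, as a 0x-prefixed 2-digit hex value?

0xF0

s_0 = plaintext = 0x62
s_1 = Round(s_0, k_0) = 0x27
s_2 = Round(s_1, k_1) = 0x72
s_3 = Round(s_2, k_2) = 0x20
s_4 = Round(s_3, k_3) = 0x0F
s_5 = Round(s_4, k_4) = 0xFF
s_6 = Round(s_5, k_5) = 0xF0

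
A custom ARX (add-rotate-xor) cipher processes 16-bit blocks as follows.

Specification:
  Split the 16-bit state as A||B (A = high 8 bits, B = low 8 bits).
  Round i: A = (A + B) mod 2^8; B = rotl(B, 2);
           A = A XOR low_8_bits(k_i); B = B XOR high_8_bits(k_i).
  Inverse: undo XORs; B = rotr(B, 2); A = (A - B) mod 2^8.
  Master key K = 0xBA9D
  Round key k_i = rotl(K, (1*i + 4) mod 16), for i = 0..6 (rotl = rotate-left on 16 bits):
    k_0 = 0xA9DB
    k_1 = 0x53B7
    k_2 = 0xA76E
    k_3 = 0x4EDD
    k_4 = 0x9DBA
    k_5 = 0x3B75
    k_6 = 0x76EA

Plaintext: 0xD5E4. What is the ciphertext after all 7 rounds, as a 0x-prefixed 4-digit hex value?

s_0 = plaintext = 0xD5E4
s_1 = Round(s_0, k_0) = 0x623A
s_2 = Round(s_1, k_1) = 0x2BBB
s_3 = Round(s_2, k_2) = 0x8849
s_4 = Round(s_3, k_3) = 0x0C6B
s_5 = Round(s_4, k_4) = 0xCD30
s_6 = Round(s_5, k_5) = 0x88FB
s_7 = Round(s_6, k_6) = 0x6999

0x6999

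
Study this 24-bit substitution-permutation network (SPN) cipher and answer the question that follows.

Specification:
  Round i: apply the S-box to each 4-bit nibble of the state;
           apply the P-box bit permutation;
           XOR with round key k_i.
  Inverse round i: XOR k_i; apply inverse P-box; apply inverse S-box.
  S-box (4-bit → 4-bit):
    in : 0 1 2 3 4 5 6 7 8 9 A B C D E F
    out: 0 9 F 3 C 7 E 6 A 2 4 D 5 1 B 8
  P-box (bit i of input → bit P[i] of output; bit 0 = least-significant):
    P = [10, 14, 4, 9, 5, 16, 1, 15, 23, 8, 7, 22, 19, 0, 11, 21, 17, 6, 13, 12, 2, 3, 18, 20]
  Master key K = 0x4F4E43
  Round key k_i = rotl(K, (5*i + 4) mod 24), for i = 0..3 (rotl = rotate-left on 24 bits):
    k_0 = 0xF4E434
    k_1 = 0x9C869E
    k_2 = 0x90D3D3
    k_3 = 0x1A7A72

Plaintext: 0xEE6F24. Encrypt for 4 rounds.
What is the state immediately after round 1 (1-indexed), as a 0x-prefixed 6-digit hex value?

0x877E4B

s_0 = plaintext = 0xEE6F24
s_1 = Round(s_0, k_0) = 0x877E4B
s_2 = Round(s_1, k_1) = 0x4C29C5
s_3 = Round(s_2, k_2) = 0xAEBEE0
s_4 = Round(s_3, k_3) = 0xF5E312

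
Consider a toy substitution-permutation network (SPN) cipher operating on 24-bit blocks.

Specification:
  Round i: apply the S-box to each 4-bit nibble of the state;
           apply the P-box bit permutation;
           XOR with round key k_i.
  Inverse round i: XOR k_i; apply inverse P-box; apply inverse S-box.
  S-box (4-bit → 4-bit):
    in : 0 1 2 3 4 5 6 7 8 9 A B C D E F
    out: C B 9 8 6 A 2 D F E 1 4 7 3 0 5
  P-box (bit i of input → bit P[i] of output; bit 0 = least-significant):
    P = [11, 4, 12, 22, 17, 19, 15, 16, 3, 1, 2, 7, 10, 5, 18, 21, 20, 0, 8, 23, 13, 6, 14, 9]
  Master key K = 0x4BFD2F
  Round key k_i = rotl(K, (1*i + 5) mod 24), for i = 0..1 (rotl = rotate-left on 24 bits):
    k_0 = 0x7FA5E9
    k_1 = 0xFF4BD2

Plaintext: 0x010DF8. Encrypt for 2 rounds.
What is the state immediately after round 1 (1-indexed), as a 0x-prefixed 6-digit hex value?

0x897FF2

s_0 = plaintext = 0x010DF8
s_1 = Round(s_0, k_0) = 0x897FF2
s_2 = Round(s_1, k_1) = 0x19A49F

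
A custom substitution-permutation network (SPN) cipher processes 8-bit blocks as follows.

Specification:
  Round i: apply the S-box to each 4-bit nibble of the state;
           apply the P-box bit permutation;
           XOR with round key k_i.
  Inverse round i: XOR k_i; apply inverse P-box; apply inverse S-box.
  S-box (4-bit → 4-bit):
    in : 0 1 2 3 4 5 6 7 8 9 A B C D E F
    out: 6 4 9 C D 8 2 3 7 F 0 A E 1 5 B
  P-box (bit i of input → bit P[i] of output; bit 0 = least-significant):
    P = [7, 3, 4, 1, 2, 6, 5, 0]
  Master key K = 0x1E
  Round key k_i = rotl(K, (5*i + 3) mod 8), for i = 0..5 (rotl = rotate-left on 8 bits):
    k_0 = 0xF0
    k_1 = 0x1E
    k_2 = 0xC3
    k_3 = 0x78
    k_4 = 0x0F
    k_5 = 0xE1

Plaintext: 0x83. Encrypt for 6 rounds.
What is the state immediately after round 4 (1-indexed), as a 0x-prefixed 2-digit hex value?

0x1A

s_0 = plaintext = 0x83
s_1 = Round(s_0, k_0) = 0x86
s_2 = Round(s_1, k_1) = 0x72
s_3 = Round(s_2, k_2) = 0x05
s_4 = Round(s_3, k_3) = 0x1A
s_5 = Round(s_4, k_4) = 0x2F
s_6 = Round(s_5, k_5) = 0x6E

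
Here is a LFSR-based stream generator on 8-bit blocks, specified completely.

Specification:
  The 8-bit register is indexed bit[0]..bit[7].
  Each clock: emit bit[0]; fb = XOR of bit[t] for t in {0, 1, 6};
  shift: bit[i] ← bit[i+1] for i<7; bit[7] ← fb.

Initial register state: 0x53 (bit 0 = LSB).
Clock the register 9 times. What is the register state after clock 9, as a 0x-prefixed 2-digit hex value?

reg_0 = 0x53
clock 1: out=1, reg = 0xA9
clock 2: out=1, reg = 0xD4
clock 3: out=0, reg = 0xEA
clock 4: out=0, reg = 0x75
clock 5: out=1, reg = 0x3A
clock 6: out=0, reg = 0x9D
clock 7: out=1, reg = 0xCE
clock 8: out=0, reg = 0x67
clock 9: out=1, reg = 0xB3

0xB3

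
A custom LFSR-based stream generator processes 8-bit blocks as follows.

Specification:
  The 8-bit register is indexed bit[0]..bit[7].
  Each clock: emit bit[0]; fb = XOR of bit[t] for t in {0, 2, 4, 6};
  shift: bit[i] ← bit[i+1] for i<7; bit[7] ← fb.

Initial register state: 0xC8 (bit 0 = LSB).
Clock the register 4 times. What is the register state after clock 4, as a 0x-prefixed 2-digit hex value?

0x1C

reg_0 = 0xC8
clock 1: out=0, reg = 0xE4
clock 2: out=0, reg = 0x72
clock 3: out=0, reg = 0x39
clock 4: out=1, reg = 0x1C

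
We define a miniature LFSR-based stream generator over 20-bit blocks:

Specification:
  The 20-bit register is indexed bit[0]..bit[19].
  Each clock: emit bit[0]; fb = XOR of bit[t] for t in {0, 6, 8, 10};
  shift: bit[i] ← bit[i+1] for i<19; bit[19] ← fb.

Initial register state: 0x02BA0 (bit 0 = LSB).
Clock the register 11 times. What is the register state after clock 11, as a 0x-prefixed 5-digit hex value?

reg_0 = 0x02BA0
clock 1: out=0, reg = 0x815D0
clock 2: out=0, reg = 0xC0AE8
clock 3: out=0, reg = 0xE0574
clock 4: out=0, reg = 0xF02BA
clock 5: out=0, reg = 0x7815D
clock 6: out=1, reg = 0xBC0AE
clock 7: out=0, reg = 0x5E057
clock 8: out=1, reg = 0x2F02B
clock 9: out=1, reg = 0x97815
clock 10: out=1, reg = 0xCBC0A
clock 11: out=0, reg = 0xE5E05

0xE5E05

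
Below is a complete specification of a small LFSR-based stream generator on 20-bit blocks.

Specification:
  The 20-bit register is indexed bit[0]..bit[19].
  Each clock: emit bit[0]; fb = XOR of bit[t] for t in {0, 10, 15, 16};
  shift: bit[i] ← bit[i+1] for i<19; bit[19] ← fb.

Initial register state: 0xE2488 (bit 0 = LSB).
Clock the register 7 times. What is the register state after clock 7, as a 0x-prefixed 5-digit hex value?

0x87C49

reg_0 = 0xE2488
clock 1: out=0, reg = 0xF1244
clock 2: out=0, reg = 0xF8922
clock 3: out=0, reg = 0x7C491
clock 4: out=1, reg = 0x3E248
clock 5: out=0, reg = 0x1F124
clock 6: out=0, reg = 0x0F892
clock 7: out=0, reg = 0x87C49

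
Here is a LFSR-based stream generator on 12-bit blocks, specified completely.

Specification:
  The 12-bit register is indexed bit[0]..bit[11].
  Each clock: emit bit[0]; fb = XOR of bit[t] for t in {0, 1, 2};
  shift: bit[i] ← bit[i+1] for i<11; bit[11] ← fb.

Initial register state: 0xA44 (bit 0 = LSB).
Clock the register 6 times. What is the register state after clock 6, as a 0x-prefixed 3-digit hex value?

0xDE9

reg_0 = 0xA44
clock 1: out=0, reg = 0xD22
clock 2: out=0, reg = 0xE91
clock 3: out=1, reg = 0xF48
clock 4: out=0, reg = 0x7A4
clock 5: out=0, reg = 0xBD2
clock 6: out=0, reg = 0xDE9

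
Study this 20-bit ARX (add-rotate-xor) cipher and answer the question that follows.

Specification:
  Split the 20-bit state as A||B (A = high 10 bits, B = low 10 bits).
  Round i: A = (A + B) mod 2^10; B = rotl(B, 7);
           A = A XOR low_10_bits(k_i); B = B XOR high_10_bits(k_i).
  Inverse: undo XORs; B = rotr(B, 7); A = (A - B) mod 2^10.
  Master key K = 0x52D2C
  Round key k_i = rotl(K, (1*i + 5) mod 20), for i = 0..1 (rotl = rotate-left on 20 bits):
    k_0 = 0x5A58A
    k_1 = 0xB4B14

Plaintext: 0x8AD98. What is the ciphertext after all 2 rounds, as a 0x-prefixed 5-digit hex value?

0x2DFF9

s_0 = plaintext = 0x8AD98
s_1 = Round(s_0, k_0) = 0x9255A
s_2 = Round(s_1, k_1) = 0x2DFF9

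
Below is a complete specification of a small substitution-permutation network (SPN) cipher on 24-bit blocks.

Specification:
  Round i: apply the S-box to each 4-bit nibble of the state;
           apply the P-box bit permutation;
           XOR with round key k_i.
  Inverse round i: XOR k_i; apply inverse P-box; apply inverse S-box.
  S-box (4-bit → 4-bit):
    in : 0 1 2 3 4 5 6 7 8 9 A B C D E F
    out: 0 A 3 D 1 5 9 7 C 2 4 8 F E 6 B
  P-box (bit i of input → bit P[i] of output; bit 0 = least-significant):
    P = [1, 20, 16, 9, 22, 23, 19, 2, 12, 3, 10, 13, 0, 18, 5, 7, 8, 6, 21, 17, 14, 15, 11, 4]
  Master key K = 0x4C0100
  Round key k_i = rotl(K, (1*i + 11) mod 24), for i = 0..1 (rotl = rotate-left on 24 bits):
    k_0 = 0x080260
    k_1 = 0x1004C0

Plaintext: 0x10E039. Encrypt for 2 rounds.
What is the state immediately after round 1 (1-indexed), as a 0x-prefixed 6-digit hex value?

s_0 = plaintext = 0x10E039
s_1 = Round(s_0, k_0) = 0x548254
s_2 = Round(s_1, k_1) = 0x585D6A

0x548254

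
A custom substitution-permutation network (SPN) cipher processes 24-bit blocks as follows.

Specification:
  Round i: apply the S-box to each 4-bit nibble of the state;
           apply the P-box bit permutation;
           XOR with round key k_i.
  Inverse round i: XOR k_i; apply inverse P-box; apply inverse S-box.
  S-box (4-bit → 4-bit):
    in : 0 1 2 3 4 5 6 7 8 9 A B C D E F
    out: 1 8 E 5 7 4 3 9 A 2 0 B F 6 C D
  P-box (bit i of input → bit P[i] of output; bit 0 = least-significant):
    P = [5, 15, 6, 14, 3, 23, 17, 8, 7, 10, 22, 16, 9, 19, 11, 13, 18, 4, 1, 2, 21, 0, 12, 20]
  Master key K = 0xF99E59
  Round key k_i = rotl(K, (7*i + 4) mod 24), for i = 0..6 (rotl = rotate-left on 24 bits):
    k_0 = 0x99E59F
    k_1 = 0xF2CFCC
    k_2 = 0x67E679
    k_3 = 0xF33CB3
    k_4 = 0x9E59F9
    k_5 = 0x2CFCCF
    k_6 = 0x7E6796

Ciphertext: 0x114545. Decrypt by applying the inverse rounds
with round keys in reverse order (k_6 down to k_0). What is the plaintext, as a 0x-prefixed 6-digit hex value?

s_0 = ciphertext = 0x114545
s_1 = InvRound(s_0, k_6) = 0x64BF55
s_2 = InvRound(s_1, k_5) = 0xAD6371
s_3 = InvRound(s_2, k_4) = 0xFAF73A
s_4 = InvRound(s_3, k_3) = 0x9A4778
s_5 = InvRound(s_4, k_2) = 0xB08E89
s_6 = InvRound(s_5, k_1) = 0x91A5EE
s_7 = InvRound(s_6, k_0) = 0x999AAF

0x999AAF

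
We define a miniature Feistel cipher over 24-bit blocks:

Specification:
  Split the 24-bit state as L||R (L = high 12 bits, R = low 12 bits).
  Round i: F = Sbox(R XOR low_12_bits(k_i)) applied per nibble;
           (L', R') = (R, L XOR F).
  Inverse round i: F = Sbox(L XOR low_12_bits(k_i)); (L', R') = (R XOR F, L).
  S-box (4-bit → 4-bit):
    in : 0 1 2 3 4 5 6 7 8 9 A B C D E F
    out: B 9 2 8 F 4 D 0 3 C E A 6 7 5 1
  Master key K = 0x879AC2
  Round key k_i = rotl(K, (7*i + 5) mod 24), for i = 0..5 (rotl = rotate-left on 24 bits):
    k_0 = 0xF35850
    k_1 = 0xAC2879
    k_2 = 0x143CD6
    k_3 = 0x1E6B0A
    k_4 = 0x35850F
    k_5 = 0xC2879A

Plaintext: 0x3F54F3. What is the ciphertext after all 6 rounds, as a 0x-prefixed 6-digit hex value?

s_0 = plaintext = 0x3F54F3
s_1 = Round(s_0, k_0) = 0x4F351D
s_2 = Round(s_1, k_1) = 0x51D32C
s_3 = Round(s_2, k_2) = 0x32C403
s_4 = Round(s_3, k_3) = 0x403290
s_5 = Round(s_4, k_4) = 0x2904C2
s_6 = Round(s_5, k_5) = 0x4C2AD3

0x4C2AD3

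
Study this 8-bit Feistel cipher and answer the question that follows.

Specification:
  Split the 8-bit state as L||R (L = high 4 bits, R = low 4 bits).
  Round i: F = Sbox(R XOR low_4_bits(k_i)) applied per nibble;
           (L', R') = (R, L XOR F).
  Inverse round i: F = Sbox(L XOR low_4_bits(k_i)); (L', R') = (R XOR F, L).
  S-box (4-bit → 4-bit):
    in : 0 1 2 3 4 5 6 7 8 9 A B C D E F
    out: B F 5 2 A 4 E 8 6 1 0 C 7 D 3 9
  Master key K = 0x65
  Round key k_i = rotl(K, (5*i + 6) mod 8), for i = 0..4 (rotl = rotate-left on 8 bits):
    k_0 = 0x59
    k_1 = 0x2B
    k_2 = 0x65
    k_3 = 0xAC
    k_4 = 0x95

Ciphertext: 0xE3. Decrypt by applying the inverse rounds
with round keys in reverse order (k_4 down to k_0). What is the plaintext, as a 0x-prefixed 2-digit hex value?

s_0 = ciphertext = 0xE3
s_1 = InvRound(s_0, k_4) = 0xFE
s_2 = InvRound(s_1, k_3) = 0xCF
s_3 = InvRound(s_2, k_2) = 0xEC
s_4 = InvRound(s_3, k_1) = 0x8E
s_5 = InvRound(s_4, k_0) = 0x18

0x18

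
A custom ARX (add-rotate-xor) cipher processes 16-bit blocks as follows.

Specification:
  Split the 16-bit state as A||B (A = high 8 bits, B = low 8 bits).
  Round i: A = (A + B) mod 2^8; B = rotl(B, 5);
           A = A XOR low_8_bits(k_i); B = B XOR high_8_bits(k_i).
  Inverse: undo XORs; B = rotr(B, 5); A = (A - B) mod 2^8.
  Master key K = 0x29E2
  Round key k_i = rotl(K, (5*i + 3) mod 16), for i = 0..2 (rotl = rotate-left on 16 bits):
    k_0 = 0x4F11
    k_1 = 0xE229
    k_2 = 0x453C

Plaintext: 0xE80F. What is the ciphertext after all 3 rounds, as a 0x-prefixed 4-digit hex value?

0xC8A3

s_0 = plaintext = 0xE80F
s_1 = Round(s_0, k_0) = 0xE6AE
s_2 = Round(s_1, k_1) = 0xBD37
s_3 = Round(s_2, k_2) = 0xC8A3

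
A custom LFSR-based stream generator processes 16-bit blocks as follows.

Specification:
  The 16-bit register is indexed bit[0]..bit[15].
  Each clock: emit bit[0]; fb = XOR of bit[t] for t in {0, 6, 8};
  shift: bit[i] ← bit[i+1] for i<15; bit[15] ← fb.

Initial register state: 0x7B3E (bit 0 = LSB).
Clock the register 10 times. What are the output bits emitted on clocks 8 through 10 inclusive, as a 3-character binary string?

011

reg_0 = 0x7B3E
clock 1: out=0, reg = 0xBD9F
clock 2: out=1, reg = 0x5ECF
clock 3: out=1, reg = 0x2F67
clock 4: out=1, reg = 0x97B3
clock 5: out=1, reg = 0x4BD9
clock 6: out=1, reg = 0xA5EC
clock 7: out=0, reg = 0x52F6
clock 8: out=0, reg = 0xA97B
clock 9: out=1, reg = 0xD4BD
clock 10: out=1, reg = 0xEA5E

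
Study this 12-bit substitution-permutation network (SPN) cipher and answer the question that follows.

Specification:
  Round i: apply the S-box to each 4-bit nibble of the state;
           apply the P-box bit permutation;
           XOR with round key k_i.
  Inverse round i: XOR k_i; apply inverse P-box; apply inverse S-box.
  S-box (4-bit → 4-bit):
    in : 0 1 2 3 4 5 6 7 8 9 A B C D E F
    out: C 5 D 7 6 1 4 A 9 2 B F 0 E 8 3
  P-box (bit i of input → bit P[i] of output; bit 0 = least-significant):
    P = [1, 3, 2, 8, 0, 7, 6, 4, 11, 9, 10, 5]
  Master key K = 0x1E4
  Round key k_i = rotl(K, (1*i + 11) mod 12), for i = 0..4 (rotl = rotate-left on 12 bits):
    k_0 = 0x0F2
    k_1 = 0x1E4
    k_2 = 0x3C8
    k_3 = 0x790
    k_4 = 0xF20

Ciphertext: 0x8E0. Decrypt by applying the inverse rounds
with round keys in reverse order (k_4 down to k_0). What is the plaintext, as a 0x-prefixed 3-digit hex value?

s_0 = ciphertext = 0x8E0
s_1 = InvRound(s_0, k_4) = 0x44E
s_2 = InvRound(s_1, k_3) = 0x9DB
s_3 = InvRound(s_2, k_2) = 0xF85
s_4 = InvRound(s_3, k_1) = 0xB1C
s_5 = InvRound(s_4, k_0) = 0xA4B

0xA4B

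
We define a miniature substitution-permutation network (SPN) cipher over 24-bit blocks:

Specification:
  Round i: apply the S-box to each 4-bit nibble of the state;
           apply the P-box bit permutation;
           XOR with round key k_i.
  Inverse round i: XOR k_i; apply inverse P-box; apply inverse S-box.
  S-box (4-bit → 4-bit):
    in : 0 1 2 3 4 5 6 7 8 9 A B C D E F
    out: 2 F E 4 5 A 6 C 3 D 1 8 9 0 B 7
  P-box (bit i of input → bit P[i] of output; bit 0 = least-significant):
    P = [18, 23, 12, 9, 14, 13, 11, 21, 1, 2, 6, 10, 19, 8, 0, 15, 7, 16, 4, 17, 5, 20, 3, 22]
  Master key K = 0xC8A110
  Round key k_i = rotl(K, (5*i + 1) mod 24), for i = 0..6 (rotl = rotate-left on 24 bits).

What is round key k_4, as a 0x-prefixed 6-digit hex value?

K = 0xC8A110
k_0 = rotl(K, (5*0+1) mod 24) = rotl(K, 1) = 0x914221
k_1 = rotl(K, (5*1+1) mod 24) = rotl(K, 6) = 0x284432
k_2 = rotl(K, (5*2+1) mod 24) = rotl(K, 11) = 0x088645
k_3 = rotl(K, (5*3+1) mod 24) = rotl(K, 16) = 0x10C8A1
k_4 = rotl(K, (5*4+1) mod 24) = rotl(K, 21) = 0x191422

0x191422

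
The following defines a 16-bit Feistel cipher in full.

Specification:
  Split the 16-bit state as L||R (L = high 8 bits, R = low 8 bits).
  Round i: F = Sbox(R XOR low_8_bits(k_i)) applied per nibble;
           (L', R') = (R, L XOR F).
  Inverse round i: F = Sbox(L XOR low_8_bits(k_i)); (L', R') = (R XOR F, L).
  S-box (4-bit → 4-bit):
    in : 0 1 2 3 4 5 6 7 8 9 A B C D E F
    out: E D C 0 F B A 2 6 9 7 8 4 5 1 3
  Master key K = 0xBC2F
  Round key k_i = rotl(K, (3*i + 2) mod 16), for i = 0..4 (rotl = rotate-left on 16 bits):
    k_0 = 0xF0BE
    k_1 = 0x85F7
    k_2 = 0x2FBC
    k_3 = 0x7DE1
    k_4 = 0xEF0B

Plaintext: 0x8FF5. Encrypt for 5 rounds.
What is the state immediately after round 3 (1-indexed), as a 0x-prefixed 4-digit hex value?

0x9BB5

s_0 = plaintext = 0x8FF5
s_1 = Round(s_0, k_0) = 0xF577
s_2 = Round(s_1, k_1) = 0x779B
s_3 = Round(s_2, k_2) = 0x9BB5
s_4 = Round(s_3, k_3) = 0xB524
s_5 = Round(s_4, k_4) = 0x2476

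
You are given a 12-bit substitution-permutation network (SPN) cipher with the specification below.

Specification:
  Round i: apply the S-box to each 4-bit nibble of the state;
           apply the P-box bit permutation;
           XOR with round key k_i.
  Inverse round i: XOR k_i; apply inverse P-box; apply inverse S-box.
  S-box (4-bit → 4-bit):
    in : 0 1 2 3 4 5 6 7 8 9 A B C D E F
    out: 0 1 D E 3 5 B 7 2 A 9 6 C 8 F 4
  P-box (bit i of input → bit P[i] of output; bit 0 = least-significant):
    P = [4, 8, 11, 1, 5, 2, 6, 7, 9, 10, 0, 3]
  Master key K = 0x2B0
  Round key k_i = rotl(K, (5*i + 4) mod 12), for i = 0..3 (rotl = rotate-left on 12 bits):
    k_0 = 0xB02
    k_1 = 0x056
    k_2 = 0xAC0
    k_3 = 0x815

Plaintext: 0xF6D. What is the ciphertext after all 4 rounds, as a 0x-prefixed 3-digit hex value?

s_0 = plaintext = 0xF6D
s_1 = Round(s_0, k_0) = 0xBA5
s_2 = Round(s_1, k_1) = 0xCE7
s_3 = Round(s_2, k_2) = 0x33D
s_4 = Round(s_3, k_3) = 0xCDA

0xCDA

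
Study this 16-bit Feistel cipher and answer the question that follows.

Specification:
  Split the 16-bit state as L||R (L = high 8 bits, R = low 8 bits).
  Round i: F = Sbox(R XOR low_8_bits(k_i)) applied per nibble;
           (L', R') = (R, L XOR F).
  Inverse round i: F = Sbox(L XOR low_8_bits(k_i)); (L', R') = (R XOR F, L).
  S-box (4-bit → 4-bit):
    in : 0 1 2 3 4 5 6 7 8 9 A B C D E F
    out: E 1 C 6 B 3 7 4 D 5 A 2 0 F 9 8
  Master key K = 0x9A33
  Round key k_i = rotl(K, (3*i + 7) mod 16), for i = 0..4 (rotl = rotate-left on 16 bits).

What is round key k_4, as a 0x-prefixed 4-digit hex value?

K = 0x9A33
k_0 = rotl(K, (3*0+7) mod 16) = rotl(K, 7) = 0x19CD
k_1 = rotl(K, (3*1+7) mod 16) = rotl(K, 10) = 0xCE68
k_2 = rotl(K, (3*2+7) mod 16) = rotl(K, 13) = 0x7346
k_3 = rotl(K, (3*3+7) mod 16) = rotl(K, 0) = 0x9A33
k_4 = rotl(K, (3*4+7) mod 16) = rotl(K, 3) = 0xD19C

0xD19C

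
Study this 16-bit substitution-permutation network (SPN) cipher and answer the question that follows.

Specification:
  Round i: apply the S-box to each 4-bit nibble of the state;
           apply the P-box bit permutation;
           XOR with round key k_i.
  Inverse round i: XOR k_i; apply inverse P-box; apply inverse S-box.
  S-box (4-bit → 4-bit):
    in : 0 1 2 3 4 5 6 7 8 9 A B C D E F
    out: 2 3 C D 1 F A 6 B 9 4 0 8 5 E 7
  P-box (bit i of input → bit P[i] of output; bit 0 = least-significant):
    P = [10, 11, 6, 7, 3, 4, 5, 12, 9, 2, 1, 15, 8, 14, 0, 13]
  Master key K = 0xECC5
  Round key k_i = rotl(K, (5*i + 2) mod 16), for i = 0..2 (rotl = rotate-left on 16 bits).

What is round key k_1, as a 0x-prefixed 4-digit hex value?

0x62F6

K = 0xECC5
k_0 = rotl(K, (5*0+2) mod 16) = rotl(K, 2) = 0xB317
k_1 = rotl(K, (5*1+2) mod 16) = rotl(K, 7) = 0x62F6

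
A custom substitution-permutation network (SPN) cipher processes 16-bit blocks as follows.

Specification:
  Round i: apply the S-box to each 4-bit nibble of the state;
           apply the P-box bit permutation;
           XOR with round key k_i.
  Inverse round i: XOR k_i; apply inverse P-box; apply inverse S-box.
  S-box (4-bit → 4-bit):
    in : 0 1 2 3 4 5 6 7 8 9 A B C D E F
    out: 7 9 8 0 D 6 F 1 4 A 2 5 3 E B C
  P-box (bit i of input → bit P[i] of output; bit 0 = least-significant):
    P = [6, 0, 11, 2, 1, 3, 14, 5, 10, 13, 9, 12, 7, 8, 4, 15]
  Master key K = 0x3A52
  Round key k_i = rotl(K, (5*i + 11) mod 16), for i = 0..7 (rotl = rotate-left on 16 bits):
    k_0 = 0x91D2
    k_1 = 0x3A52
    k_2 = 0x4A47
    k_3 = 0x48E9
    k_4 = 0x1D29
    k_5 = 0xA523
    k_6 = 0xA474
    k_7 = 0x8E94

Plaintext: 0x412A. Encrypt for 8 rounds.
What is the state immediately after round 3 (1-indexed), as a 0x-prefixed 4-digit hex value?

0x737D

s_0 = plaintext = 0x412A
s_1 = Round(s_0, k_0) = 0x0563
s_2 = Round(s_1, k_1) = 0x59E8
s_3 = Round(s_2, k_2) = 0x737D
s_4 = Round(s_3, k_3) = 0x406E
s_5 = Round(s_4, k_4) = 0xFBD6
s_6 = Round(s_5, k_5) = 0x6B5E
s_7 = Round(s_6, k_6) = 0x63A9
s_8 = Round(s_7, k_7) = 0x0F09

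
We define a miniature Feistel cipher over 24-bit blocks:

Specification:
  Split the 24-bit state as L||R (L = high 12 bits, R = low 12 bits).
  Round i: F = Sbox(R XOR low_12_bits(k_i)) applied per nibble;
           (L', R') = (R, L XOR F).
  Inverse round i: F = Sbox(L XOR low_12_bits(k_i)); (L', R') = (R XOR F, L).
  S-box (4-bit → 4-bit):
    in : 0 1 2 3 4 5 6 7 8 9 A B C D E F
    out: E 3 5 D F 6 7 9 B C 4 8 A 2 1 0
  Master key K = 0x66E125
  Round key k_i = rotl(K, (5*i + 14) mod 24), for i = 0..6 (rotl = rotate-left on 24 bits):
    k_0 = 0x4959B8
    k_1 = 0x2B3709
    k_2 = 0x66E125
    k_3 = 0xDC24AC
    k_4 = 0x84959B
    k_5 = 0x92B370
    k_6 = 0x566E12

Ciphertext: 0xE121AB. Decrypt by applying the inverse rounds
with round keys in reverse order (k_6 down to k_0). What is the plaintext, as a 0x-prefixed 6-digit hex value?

0x894B89

s_0 = ciphertext = 0xE121AB
s_1 = InvRound(s_0, k_6) = 0xF45E12
s_2 = InvRound(s_1, k_5) = 0x4C4F45
s_3 = InvRound(s_2, k_4) = 0xC254C4
s_4 = InvRound(s_3, k_3) = 0xF78C25
s_5 = InvRound(s_4, k_2) = 0xD47F78
s_6 = InvRound(s_5, k_1) = 0xB89D47
s_7 = InvRound(s_6, k_0) = 0x894B89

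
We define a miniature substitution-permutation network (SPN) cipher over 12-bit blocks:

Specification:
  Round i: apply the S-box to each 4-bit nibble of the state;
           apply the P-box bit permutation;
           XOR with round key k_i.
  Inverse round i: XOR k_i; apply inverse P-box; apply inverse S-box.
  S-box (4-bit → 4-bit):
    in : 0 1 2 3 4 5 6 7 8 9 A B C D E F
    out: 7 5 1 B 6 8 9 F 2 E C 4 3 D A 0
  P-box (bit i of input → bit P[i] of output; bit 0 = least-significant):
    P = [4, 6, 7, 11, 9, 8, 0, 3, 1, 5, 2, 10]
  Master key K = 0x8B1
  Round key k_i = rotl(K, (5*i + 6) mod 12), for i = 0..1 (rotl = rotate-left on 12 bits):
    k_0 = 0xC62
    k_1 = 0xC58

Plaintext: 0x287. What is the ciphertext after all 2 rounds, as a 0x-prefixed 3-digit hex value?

s_0 = plaintext = 0x287
s_1 = Round(s_0, k_0) = 0x5B0
s_2 = Round(s_1, k_1) = 0x889

0x889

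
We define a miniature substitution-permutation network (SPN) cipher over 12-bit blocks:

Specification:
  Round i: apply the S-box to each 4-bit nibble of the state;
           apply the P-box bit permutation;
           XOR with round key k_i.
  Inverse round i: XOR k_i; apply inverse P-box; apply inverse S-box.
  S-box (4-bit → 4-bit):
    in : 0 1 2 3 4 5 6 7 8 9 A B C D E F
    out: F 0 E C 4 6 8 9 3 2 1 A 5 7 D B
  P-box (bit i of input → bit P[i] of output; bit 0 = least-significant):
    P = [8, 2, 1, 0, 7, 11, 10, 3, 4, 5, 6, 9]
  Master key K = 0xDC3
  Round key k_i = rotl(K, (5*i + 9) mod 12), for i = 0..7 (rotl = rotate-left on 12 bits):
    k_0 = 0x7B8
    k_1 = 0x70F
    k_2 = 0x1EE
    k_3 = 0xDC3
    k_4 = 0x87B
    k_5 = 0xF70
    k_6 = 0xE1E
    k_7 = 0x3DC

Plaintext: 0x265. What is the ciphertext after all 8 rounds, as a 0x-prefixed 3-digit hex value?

s_0 = plaintext = 0x265
s_1 = Round(s_0, k_0) = 0x5D6
s_2 = Round(s_1, k_1) = 0xBEE
s_3 = Round(s_2, k_2) = 0x645
s_4 = Round(s_3, k_3) = 0xBC5
s_5 = Round(s_4, k_4) = 0xEDD
s_6 = Round(s_5, k_5) = 0x0A6
s_7 = Round(s_6, k_6) = 0xCEF
s_8 = Round(s_7, k_7) = 0x601

0x601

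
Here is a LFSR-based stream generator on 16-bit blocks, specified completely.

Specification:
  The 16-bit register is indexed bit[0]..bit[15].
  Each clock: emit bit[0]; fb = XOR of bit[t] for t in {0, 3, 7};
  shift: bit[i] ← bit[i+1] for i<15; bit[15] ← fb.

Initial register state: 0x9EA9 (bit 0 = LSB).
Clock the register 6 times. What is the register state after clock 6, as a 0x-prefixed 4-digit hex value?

reg_0 = 0x9EA9
clock 1: out=1, reg = 0xCF54
clock 2: out=0, reg = 0x67AA
clock 3: out=0, reg = 0x33D5
clock 4: out=1, reg = 0x19EA
clock 5: out=0, reg = 0x0CF5
clock 6: out=1, reg = 0x067A

0x067A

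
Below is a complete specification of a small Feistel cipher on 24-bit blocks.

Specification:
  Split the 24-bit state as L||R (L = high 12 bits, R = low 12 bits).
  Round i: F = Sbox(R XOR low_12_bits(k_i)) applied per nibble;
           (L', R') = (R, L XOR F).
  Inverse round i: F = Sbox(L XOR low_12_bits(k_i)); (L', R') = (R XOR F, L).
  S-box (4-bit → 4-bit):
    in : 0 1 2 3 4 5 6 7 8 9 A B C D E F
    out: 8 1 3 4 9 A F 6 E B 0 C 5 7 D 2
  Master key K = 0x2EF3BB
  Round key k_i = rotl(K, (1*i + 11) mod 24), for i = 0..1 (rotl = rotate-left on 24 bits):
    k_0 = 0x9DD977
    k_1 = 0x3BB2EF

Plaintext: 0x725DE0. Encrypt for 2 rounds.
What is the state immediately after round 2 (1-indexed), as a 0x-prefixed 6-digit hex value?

s_0 = plaintext = 0x725DE0
s_1 = Round(s_0, k_0) = 0xDE0E93
s_2 = Round(s_1, k_1) = 0xE93885

0xE93885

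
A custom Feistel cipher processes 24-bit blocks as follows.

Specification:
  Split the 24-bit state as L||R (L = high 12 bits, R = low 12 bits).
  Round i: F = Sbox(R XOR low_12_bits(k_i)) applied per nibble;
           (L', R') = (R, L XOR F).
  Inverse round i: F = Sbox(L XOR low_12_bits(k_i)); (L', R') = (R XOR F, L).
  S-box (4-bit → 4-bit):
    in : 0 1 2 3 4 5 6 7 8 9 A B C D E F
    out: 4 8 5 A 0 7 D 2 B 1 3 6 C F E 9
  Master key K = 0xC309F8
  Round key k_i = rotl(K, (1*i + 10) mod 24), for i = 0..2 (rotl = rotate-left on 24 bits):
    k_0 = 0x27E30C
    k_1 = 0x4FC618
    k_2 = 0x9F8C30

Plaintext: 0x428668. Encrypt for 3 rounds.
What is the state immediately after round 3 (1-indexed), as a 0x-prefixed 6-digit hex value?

s_0 = plaintext = 0x428668
s_1 = Round(s_0, k_0) = 0x6683F8
s_2 = Round(s_1, k_1) = 0x3F818C
s_3 = Round(s_2, k_2) = 0x18CC94

0x18CC94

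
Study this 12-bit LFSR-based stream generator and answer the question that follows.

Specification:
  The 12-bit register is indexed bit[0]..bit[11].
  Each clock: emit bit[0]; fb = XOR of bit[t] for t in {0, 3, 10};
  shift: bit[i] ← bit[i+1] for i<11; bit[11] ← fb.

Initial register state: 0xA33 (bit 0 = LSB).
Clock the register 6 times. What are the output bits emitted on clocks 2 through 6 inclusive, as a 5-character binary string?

reg_0 = 0xA33
clock 1: out=1, reg = 0xD19
clock 2: out=1, reg = 0xE8C
clock 3: out=0, reg = 0x746
clock 4: out=0, reg = 0xBA3
clock 5: out=1, reg = 0xDD1
clock 6: out=1, reg = 0x6E8

10011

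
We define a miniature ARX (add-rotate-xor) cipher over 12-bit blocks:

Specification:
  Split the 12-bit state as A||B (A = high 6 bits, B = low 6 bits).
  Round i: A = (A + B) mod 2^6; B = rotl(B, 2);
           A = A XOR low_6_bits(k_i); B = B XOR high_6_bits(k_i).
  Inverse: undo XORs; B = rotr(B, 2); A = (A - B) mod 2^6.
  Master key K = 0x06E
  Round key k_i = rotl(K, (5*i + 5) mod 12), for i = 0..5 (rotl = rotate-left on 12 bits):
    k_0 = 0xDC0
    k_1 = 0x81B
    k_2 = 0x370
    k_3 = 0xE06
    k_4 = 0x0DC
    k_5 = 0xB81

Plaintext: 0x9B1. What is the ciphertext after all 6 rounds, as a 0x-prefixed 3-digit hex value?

s_0 = plaintext = 0x9B1
s_1 = Round(s_0, k_0) = 0x5F0
s_2 = Round(s_1, k_1) = 0x723
s_3 = Round(s_2, k_2) = 0x3C3
s_4 = Round(s_3, k_3) = 0x534
s_5 = Round(s_4, k_4) = 0x510
s_6 = Round(s_5, k_5) = 0x96F

0x96F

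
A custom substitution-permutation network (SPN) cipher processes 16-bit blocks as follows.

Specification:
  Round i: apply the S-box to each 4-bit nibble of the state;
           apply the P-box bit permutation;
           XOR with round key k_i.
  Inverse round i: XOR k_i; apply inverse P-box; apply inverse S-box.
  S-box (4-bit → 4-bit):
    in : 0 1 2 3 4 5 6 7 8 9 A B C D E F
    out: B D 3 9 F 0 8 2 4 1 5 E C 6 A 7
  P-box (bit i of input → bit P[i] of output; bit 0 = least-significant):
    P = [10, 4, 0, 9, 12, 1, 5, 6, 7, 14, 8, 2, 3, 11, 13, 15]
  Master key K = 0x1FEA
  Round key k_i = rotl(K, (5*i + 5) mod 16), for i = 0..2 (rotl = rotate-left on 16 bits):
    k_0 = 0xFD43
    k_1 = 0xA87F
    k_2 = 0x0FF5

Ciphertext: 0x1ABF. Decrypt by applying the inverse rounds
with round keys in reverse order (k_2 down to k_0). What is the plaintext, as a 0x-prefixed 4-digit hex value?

0xDB96

s_0 = ciphertext = 0x1ABF
s_1 = InvRound(s_0, k_2) = 0x9809
s_2 = InvRound(s_1, k_1) = 0x8647
s_3 = InvRound(s_2, k_0) = 0xDB96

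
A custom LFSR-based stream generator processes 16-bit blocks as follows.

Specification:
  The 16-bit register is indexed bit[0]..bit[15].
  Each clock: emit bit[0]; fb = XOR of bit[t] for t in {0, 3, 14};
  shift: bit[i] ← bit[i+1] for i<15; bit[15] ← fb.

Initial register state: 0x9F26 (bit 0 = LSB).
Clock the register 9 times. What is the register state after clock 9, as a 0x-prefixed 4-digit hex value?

0xE04F

reg_0 = 0x9F26
clock 1: out=0, reg = 0x4F93
clock 2: out=1, reg = 0x27C9
clock 3: out=1, reg = 0x13E4
clock 4: out=0, reg = 0x09F2
clock 5: out=0, reg = 0x04F9
clock 6: out=1, reg = 0x027C
clock 7: out=0, reg = 0x813E
clock 8: out=0, reg = 0xC09F
clock 9: out=1, reg = 0xE04F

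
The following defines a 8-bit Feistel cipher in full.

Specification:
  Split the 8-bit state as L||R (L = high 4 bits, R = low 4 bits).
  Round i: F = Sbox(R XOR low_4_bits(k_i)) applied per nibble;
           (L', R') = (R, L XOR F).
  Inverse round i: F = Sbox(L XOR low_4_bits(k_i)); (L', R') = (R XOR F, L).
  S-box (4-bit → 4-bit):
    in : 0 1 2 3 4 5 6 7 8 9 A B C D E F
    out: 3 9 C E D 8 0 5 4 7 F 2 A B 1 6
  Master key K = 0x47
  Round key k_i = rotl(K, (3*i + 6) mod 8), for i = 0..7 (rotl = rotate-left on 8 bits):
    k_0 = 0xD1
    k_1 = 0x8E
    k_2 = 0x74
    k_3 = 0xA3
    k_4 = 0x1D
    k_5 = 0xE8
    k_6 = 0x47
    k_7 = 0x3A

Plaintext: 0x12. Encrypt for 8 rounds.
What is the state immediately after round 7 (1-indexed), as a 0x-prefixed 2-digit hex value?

s_0 = plaintext = 0x12
s_1 = Round(s_0, k_0) = 0x2F
s_2 = Round(s_1, k_1) = 0xFB
s_3 = Round(s_2, k_2) = 0xB9
s_4 = Round(s_3, k_3) = 0x94
s_5 = Round(s_4, k_4) = 0x4E
s_6 = Round(s_5, k_5) = 0xE4
s_7 = Round(s_6, k_6) = 0x40
s_8 = Round(s_7, k_7) = 0x0B

0x40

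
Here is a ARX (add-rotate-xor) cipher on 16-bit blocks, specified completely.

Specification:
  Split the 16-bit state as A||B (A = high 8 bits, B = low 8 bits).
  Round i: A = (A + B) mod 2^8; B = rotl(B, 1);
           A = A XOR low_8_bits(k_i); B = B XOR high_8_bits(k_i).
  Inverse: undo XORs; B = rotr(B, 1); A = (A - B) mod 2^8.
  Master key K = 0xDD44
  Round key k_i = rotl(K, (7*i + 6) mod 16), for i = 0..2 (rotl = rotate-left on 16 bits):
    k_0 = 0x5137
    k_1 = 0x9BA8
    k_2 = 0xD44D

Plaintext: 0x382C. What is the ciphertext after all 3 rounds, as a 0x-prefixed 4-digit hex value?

0x30C7

s_0 = plaintext = 0x382C
s_1 = Round(s_0, k_0) = 0x5309
s_2 = Round(s_1, k_1) = 0xF489
s_3 = Round(s_2, k_2) = 0x30C7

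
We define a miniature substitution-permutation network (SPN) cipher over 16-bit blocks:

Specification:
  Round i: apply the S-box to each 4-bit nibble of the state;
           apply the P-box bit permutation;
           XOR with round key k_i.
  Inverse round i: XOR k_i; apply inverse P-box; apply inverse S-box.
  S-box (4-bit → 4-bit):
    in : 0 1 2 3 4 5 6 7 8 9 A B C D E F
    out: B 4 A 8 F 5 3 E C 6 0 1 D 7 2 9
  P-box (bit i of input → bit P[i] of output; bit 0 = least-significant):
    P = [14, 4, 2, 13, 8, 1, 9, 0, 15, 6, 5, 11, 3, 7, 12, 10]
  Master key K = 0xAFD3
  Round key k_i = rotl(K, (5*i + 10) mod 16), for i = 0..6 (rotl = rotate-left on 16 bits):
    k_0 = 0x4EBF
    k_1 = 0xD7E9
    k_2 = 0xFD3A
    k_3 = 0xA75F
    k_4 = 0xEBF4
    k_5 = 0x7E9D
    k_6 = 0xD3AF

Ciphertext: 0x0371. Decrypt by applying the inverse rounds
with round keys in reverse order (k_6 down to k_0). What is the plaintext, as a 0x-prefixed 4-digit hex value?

0x6542

s_0 = ciphertext = 0x0371
s_1 = InvRound(s_0, k_6) = 0xD6ED
s_2 = InvRound(s_1, k_5) = 0xA4A2
s_3 = InvRound(s_2, k_4) = 0x32DD
s_4 = InvRound(s_3, k_3) = 0x7B6A
s_5 = InvRound(s_4, k_2) = 0x361E
s_6 = InvRound(s_5, k_1) = 0xED04
s_7 = InvRound(s_6, k_0) = 0x6542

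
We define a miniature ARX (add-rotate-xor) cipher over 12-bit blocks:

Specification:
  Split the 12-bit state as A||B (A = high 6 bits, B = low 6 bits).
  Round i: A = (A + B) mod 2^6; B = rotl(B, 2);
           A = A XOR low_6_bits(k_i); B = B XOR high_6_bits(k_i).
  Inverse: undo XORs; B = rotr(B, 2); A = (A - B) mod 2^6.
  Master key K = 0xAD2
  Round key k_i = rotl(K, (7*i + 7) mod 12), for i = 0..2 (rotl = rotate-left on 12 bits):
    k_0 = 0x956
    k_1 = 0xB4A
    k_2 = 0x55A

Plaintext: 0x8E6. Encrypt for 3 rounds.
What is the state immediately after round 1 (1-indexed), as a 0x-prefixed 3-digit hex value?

s_0 = plaintext = 0x8E6
s_1 = Round(s_0, k_0) = 0x7FF
s_2 = Round(s_1, k_1) = 0x512
s_3 = Round(s_2, k_2) = 0xF1C

0x7FF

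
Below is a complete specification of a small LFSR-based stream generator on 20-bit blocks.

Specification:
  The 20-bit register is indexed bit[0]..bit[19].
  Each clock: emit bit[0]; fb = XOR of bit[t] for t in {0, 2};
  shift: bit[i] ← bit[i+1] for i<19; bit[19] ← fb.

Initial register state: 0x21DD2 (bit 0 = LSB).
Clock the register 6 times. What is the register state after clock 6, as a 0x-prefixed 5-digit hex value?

0x98877

reg_0 = 0x21DD2
clock 1: out=0, reg = 0x10EE9
clock 2: out=1, reg = 0x88774
clock 3: out=0, reg = 0xC43BA
clock 4: out=0, reg = 0x621DD
clock 5: out=1, reg = 0x310EE
clock 6: out=0, reg = 0x98877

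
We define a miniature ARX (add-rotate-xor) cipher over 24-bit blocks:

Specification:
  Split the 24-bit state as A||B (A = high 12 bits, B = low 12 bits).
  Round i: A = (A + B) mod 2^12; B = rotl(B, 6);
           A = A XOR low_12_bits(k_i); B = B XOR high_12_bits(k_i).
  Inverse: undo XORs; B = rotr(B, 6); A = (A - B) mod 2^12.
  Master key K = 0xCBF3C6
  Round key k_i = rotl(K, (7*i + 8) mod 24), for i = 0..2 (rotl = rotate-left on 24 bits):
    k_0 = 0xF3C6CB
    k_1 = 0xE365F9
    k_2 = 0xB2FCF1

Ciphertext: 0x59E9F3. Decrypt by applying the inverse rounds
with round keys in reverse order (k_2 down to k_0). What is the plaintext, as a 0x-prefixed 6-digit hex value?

0x8F1601

s_0 = ciphertext = 0x59E9F3
s_1 = InvRound(s_0, k_2) = 0x26470B
s_2 = InvRound(s_1, k_1) = 0x839F64
s_3 = InvRound(s_2, k_0) = 0x8F1601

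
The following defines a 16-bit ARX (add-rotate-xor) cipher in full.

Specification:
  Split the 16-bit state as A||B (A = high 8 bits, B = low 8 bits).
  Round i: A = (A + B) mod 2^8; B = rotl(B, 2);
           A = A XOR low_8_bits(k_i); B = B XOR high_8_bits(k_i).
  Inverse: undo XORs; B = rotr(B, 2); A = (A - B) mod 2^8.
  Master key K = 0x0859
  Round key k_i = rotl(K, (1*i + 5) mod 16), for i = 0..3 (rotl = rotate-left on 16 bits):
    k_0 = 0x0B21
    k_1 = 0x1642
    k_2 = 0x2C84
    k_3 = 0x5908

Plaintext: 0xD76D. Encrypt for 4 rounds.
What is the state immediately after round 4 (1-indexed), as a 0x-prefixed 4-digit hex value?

s_0 = plaintext = 0xD76D
s_1 = Round(s_0, k_0) = 0x65BE
s_2 = Round(s_1, k_1) = 0x61EC
s_3 = Round(s_2, k_2) = 0xC99F
s_4 = Round(s_3, k_3) = 0x6027

0x6027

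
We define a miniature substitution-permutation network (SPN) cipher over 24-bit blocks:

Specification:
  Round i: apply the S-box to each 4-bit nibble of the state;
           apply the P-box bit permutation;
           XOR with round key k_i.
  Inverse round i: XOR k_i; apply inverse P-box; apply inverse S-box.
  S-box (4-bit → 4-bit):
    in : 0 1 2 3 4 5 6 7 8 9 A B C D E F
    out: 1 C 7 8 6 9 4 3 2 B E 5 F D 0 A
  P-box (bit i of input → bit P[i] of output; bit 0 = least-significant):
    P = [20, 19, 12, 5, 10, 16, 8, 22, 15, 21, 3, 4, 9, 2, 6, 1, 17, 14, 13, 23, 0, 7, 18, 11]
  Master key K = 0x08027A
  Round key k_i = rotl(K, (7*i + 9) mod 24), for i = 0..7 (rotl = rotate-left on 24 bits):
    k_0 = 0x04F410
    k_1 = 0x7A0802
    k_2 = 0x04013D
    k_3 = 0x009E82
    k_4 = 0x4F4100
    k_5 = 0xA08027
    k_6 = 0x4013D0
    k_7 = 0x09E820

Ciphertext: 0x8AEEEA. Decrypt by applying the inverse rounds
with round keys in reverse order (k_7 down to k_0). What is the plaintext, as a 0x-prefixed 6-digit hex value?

0xE1D0B3

s_0 = ciphertext = 0x8AEEEA
s_1 = InvRound(s_0, k_7) = 0x85D67E
s_2 = InvRound(s_1, k_6) = 0x4FFBC3
s_3 = InvRound(s_2, k_5) = 0xAC28AA
s_4 = InvRound(s_3, k_4) = 0xFC34A3
s_5 = InvRound(s_4, k_3) = 0xD10739
s_6 = InvRound(s_5, k_2) = 0x637E90
s_7 = InvRound(s_6, k_1) = 0x845372
s_8 = InvRound(s_7, k_0) = 0xE1D0B3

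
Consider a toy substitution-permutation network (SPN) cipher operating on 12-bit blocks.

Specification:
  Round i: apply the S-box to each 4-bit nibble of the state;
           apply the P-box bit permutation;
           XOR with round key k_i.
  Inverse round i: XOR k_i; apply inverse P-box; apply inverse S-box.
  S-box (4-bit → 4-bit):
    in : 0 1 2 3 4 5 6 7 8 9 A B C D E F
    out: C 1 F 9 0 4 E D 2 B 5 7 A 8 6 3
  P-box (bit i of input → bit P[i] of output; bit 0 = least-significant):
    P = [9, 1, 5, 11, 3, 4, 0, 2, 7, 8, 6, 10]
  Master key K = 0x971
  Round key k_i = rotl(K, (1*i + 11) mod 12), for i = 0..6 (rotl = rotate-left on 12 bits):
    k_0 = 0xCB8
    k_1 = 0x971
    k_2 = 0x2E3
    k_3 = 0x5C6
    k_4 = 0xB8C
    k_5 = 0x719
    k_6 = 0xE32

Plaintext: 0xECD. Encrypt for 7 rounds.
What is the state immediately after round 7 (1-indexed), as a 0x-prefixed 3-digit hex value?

0x150

s_0 = plaintext = 0xECD
s_1 = Round(s_0, k_0) = 0x5EC
s_2 = Round(s_1, k_1) = 0x122
s_3 = Round(s_2, k_2) = 0x85C
s_4 = Round(s_3, k_3) = 0xCC5
s_5 = Round(s_4, k_4) = 0xEB8
s_6 = Round(s_5, k_5) = 0x642
s_7 = Round(s_6, k_6) = 0x150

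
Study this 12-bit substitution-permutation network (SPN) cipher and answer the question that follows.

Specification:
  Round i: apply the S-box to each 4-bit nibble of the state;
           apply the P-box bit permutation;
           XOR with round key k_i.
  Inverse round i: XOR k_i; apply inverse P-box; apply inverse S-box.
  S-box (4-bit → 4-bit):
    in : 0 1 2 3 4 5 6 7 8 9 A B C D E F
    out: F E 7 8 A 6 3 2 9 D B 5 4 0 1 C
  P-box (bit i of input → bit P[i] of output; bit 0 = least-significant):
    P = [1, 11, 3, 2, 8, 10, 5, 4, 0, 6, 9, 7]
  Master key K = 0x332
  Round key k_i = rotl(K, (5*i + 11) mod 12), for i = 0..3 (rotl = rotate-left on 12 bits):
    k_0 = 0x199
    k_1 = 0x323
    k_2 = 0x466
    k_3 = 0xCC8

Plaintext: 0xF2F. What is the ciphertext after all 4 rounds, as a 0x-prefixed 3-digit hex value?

s_0 = plaintext = 0xF2F
s_1 = Round(s_0, k_0) = 0x635
s_2 = Round(s_1, k_1) = 0xB7A
s_3 = Round(s_2, k_2) = 0xA61
s_4 = Round(s_3, k_3) = 0x105

0x105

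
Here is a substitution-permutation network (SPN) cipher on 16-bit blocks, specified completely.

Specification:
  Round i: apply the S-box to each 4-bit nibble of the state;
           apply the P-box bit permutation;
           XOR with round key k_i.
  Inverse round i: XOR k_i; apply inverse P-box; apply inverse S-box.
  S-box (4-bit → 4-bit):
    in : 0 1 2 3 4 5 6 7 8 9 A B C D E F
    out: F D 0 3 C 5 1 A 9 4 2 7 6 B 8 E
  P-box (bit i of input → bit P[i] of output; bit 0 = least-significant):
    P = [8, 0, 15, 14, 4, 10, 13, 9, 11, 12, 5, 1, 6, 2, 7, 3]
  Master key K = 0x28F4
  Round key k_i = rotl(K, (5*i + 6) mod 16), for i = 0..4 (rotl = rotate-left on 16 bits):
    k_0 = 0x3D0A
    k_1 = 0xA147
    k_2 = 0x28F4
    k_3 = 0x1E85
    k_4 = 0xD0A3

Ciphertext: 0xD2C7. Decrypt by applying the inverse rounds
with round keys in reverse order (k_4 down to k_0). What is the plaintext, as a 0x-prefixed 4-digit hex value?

s_0 = ciphertext = 0xD2C7
s_1 = InvRound(s_0, k_4) = 0x39E2
s_2 = InvRound(s_1, k_3) = 0x34F3
s_3 = InvRound(s_2, k_2) = 0xADAA
s_4 = InvRound(s_3, k_1) = 0x05AA
s_5 = InvRound(s_4, k_0) = 0x9B92

0x9B92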